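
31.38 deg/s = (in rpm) 5.23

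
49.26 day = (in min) 7.093e+04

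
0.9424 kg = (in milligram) 9.424e+05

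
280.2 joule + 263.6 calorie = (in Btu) 1.311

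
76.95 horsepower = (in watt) 5.738e+04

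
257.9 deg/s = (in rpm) 42.98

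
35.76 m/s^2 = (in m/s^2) 35.76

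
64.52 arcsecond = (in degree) 0.01792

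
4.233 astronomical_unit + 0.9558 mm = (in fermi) 6.332e+26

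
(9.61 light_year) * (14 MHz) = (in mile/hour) 2.847e+24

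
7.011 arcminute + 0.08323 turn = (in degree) 30.08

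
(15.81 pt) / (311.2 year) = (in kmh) 2.046e-12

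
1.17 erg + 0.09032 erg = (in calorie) 3.012e-08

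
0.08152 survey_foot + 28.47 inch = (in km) 0.000748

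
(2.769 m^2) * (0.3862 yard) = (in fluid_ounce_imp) 3.442e+04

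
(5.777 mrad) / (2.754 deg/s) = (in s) 0.1202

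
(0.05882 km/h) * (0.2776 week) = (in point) 7.776e+06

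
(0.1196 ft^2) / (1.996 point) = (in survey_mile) 0.009805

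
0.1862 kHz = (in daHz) 18.62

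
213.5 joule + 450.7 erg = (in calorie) 51.03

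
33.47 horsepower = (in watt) 2.496e+04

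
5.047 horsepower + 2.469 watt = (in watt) 3766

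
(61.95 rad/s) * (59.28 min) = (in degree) 1.262e+07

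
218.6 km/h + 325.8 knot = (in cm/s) 2.283e+04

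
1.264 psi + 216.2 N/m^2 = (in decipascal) 8.931e+04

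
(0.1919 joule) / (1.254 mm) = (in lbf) 34.4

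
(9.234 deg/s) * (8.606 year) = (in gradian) 2.785e+09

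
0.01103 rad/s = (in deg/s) 0.632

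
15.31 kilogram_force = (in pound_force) 33.75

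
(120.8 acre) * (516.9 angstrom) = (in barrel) 0.1589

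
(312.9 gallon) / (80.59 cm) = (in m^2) 1.47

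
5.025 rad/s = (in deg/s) 287.9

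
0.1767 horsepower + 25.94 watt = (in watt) 157.7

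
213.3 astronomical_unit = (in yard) 3.49e+13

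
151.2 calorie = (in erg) 6.326e+09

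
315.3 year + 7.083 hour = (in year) 315.3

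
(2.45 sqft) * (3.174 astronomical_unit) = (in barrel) 6.798e+11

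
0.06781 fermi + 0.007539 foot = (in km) 2.298e-06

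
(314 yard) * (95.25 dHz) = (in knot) 5316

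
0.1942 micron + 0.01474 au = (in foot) 7.234e+09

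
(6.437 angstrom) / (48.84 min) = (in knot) 4.27e-13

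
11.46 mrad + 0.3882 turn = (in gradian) 156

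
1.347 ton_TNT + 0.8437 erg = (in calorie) 1.347e+09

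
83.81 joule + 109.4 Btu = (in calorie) 2.761e+04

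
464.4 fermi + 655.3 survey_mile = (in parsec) 3.418e-11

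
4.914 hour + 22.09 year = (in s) 6.966e+08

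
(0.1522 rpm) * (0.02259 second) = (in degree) 0.02063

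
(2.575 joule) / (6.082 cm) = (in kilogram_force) 4.317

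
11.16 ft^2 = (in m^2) 1.037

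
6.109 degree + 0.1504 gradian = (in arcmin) 374.7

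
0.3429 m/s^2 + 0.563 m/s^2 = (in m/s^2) 0.9059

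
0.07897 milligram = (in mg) 0.07897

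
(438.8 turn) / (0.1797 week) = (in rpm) 0.2422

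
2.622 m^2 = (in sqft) 28.22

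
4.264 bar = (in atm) 4.208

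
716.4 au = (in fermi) 1.072e+29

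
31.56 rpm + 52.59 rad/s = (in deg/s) 3203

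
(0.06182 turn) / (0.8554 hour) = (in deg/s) 0.007227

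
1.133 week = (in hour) 190.3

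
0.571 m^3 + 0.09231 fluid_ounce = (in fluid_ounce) 1.931e+04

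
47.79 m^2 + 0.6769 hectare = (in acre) 1.684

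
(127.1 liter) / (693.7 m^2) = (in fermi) 1.832e+11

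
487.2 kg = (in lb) 1074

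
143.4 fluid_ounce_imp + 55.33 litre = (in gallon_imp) 13.07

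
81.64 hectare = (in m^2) 8.164e+05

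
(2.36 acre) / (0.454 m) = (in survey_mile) 13.07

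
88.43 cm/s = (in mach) 0.002597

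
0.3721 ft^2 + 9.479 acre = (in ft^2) 4.129e+05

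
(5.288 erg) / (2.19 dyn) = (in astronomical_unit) 1.614e-13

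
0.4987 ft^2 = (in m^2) 0.04633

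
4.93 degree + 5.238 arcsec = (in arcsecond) 1.775e+04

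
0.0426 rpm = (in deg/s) 0.2556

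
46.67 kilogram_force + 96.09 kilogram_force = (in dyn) 1.4e+08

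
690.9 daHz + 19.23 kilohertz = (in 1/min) 1.568e+06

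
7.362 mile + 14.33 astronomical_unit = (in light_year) 0.0002266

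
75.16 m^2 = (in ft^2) 809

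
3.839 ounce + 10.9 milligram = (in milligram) 1.088e+05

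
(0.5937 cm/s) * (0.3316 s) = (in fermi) 1.969e+12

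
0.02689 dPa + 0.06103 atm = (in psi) 0.8969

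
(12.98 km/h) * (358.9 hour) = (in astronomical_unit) 3.114e-05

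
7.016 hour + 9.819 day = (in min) 1.456e+04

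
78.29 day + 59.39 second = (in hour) 1879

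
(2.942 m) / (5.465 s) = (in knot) 1.046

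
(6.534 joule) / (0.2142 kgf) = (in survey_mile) 0.001933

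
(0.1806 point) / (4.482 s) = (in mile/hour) 3.18e-05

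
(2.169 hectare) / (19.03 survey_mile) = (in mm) 708.2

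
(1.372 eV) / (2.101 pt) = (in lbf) 6.667e-17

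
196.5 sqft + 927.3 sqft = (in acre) 0.0258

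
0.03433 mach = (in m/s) 11.69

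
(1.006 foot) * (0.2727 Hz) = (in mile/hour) 0.187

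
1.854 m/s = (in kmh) 6.674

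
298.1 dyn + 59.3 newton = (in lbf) 13.33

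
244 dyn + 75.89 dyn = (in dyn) 319.9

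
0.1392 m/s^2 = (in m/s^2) 0.1392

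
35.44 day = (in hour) 850.6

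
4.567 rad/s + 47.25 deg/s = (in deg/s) 308.9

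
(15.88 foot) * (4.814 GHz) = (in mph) 5.212e+10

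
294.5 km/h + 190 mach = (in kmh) 2.332e+05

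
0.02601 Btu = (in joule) 27.44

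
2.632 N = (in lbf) 0.5917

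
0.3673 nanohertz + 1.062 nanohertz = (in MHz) 1.429e-15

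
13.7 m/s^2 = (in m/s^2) 13.7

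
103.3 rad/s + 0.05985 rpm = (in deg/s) 5919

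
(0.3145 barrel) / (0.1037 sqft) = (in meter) 5.19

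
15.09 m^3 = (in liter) 1.509e+04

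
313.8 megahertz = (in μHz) 3.138e+14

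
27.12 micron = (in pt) 0.07688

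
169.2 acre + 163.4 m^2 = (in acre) 169.2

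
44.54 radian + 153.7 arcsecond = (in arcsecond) 9.187e+06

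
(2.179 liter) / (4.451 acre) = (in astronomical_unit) 8.086e-19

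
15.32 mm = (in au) 1.024e-13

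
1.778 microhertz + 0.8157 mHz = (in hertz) 0.0008175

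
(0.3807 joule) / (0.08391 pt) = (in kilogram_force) 1311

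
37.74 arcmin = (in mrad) 10.98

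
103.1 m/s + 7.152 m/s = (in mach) 0.3238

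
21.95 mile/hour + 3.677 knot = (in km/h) 42.13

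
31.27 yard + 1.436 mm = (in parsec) 9.267e-16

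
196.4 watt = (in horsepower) 0.2634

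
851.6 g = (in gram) 851.6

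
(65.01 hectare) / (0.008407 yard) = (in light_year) 8.939e-09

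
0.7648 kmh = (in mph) 0.4752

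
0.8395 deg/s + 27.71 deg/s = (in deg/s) 28.55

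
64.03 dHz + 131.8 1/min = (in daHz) 0.86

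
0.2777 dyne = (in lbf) 6.243e-07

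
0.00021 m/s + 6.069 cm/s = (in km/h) 0.2192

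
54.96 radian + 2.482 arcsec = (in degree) 3149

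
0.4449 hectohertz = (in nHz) 4.449e+10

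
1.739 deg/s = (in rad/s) 0.03035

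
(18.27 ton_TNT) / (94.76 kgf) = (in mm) 8.226e+10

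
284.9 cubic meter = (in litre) 2.849e+05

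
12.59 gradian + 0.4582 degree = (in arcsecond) 4.244e+04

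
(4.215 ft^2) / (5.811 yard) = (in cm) 7.37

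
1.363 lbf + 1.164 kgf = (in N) 17.48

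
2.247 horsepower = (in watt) 1676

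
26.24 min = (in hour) 0.4373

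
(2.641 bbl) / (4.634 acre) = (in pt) 0.06347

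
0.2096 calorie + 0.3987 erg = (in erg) 8.77e+06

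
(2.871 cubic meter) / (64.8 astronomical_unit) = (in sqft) 3.188e-12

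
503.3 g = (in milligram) 5.033e+05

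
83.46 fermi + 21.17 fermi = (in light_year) 1.106e-29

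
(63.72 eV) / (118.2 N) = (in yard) 9.446e-20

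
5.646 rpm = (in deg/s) 33.88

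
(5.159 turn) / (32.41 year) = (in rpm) 3.029e-07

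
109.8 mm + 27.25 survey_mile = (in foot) 1.439e+05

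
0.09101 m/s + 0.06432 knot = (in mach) 0.0003645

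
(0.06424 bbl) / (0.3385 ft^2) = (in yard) 0.3552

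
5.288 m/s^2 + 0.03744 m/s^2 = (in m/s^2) 5.325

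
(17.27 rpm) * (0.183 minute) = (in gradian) 1264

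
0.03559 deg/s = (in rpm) 0.005932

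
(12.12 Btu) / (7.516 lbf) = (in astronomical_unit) 2.557e-09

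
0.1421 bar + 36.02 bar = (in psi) 524.5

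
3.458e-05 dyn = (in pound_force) 7.774e-11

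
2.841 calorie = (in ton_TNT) 2.841e-09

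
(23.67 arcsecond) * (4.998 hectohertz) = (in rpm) 0.5477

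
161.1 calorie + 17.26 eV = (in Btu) 0.6389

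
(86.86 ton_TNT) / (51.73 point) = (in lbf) 4.477e+12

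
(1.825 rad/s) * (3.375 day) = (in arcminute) 1.829e+09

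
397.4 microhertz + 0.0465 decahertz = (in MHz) 4.654e-07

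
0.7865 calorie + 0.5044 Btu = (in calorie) 128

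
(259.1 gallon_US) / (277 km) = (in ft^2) 3.811e-05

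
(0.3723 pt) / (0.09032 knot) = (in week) 4.674e-09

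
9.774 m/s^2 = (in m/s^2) 9.774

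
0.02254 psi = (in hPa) 1.554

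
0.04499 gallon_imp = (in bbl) 0.001286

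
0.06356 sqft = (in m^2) 0.005905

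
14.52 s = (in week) 2.401e-05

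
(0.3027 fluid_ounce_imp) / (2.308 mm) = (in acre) 9.208e-07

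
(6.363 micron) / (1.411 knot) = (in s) 8.766e-06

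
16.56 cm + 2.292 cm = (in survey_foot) 0.6185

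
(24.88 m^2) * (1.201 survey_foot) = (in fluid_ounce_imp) 3.205e+05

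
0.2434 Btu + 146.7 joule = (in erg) 4.035e+09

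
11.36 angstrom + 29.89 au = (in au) 29.89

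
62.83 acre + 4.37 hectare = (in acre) 73.63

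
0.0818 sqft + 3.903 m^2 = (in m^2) 3.911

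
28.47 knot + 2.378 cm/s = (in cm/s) 1467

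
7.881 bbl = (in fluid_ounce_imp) 4.41e+04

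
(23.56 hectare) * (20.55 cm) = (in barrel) 3.045e+05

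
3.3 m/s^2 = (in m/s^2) 3.3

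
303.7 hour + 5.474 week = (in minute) 7.34e+04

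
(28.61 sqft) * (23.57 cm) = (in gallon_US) 165.5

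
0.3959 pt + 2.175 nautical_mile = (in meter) 4028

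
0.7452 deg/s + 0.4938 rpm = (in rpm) 0.618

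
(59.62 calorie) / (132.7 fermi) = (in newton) 1.88e+15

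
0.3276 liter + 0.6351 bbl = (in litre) 101.3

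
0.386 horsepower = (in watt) 287.8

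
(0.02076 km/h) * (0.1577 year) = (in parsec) 9.294e-13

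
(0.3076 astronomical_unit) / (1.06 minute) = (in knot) 1.406e+09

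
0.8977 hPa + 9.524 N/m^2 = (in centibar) 0.09929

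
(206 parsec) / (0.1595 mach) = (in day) 1.355e+12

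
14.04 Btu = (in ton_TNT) 3.54e-06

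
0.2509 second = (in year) 7.956e-09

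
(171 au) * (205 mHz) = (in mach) 1.54e+10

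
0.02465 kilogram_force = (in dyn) 2.417e+04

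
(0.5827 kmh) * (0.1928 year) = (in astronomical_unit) 6.579e-06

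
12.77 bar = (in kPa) 1277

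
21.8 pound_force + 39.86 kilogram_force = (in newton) 487.9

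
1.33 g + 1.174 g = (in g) 2.504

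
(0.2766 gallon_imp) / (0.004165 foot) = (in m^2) 0.9905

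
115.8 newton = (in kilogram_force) 11.81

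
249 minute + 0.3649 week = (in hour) 65.45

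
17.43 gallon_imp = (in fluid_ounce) 2679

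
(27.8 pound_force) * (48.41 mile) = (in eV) 6.013e+25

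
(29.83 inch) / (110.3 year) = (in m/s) 2.178e-10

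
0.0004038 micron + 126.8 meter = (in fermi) 1.268e+17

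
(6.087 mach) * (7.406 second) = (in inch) 6.043e+05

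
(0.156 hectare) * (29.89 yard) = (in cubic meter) 4.264e+04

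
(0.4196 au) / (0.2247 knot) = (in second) 5.43e+11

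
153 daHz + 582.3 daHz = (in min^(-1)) 4.412e+05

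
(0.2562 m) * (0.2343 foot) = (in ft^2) 0.1969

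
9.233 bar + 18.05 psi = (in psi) 152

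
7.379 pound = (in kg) 3.347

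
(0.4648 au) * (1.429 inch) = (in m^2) 2.524e+09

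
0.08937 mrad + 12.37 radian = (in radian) 12.37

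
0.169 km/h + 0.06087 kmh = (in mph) 0.1428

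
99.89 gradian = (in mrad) 1569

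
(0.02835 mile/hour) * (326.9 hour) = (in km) 14.91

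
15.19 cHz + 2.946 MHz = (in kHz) 2946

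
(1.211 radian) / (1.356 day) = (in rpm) 9.871e-05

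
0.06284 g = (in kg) 6.284e-05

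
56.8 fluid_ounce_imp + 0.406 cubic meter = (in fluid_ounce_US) 1.378e+04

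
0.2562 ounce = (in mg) 7263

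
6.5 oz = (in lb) 0.4062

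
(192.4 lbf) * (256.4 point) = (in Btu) 0.07337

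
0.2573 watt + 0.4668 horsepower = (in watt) 348.4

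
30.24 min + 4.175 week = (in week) 4.178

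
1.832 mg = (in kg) 1.832e-06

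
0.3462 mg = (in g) 0.0003462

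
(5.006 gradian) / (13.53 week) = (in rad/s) 9.61e-09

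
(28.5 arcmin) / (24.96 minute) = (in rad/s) 5.536e-06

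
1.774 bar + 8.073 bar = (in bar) 9.847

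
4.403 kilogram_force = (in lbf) 9.707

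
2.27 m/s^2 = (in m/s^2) 2.27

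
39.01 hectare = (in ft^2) 4.199e+06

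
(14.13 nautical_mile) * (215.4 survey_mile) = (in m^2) 9.071e+09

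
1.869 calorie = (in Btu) 0.007412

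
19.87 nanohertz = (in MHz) 1.987e-14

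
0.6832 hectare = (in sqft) 7.354e+04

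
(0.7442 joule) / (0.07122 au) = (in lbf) 1.57e-11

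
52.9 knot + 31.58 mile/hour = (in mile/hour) 92.46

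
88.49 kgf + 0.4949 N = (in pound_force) 195.2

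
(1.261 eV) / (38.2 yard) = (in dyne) 5.784e-16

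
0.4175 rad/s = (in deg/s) 23.92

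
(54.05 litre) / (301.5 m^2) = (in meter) 0.0001793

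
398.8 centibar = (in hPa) 3988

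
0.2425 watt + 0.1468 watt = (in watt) 0.3893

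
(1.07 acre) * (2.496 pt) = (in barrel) 23.98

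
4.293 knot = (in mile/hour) 4.94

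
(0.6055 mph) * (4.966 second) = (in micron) 1.344e+06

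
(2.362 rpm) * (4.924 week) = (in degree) 4.22e+07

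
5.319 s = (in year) 1.687e-07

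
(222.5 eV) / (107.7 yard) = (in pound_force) 8.138e-20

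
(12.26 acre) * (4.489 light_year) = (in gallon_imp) 4.635e+23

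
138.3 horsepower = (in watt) 1.031e+05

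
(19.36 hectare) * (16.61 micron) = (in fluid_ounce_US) 1.087e+05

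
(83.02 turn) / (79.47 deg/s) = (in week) 0.0006218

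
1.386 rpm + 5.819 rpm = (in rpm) 7.205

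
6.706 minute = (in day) 0.004657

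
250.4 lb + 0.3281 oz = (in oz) 4007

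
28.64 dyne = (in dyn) 28.64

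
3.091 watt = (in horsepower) 0.004145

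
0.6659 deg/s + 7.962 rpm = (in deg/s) 48.44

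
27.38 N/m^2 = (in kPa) 0.02738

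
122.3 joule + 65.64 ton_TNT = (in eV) 1.714e+30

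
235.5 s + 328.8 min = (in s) 1.996e+04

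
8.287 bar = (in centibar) 828.7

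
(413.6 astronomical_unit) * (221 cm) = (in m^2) 1.367e+14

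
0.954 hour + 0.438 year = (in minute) 2.303e+05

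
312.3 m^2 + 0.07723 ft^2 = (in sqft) 3362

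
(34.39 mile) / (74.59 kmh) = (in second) 2671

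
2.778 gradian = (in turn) 0.006945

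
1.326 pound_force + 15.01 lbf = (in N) 72.67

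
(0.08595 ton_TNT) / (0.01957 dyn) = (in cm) 1.838e+17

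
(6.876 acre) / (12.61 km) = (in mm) 2207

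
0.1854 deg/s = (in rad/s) 0.003236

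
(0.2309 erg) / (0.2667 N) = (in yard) 9.468e-08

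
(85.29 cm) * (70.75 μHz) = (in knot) 0.0001173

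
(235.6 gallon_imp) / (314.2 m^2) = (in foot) 0.01118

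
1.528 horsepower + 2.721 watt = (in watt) 1142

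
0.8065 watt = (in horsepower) 0.001082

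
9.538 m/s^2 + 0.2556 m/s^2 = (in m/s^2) 9.794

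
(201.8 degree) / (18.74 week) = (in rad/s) 3.108e-07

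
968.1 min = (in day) 0.6723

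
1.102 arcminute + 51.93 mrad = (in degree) 2.994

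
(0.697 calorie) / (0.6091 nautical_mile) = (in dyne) 258.5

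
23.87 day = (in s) 2.062e+06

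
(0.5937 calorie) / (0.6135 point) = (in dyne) 1.148e+09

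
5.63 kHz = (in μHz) 5.63e+09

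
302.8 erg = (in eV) 1.89e+14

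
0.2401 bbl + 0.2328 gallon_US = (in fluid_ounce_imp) 1375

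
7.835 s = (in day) 9.068e-05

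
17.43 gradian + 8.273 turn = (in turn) 8.317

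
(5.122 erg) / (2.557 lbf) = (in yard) 4.925e-08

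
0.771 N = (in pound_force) 0.1733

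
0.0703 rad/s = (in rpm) 0.6713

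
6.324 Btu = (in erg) 6.672e+10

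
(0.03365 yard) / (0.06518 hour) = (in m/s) 0.0001311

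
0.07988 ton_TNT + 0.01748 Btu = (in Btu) 3.168e+05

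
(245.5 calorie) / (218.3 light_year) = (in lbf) 1.118e-16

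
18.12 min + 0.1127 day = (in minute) 180.4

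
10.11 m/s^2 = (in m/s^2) 10.11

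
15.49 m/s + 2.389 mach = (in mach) 2.434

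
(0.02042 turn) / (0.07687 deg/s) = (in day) 0.001107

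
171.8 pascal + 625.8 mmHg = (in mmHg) 627.1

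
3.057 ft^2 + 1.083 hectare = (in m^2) 1.083e+04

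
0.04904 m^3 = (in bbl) 0.3085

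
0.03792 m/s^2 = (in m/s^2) 0.03792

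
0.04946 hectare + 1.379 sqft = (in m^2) 494.7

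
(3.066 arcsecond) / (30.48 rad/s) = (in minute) 8.128e-09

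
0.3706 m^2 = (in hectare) 3.706e-05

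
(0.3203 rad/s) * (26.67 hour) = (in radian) 3.075e+04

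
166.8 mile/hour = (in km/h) 268.4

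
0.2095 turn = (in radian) 1.316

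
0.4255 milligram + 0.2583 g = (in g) 0.2587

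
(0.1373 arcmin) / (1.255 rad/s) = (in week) 5.262e-11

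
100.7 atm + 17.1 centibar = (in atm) 100.9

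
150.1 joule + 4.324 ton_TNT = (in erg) 1.809e+17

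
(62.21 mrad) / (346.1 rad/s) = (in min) 2.996e-06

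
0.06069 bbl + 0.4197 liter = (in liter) 10.07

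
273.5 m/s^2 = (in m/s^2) 273.5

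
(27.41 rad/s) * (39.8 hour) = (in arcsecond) 8.101e+11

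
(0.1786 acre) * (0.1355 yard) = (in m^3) 89.55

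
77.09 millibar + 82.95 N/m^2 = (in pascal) 7792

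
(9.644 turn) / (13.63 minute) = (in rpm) 0.7076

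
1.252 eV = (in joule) 2.006e-19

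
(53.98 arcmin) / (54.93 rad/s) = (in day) 3.309e-09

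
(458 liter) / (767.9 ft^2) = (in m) 0.00642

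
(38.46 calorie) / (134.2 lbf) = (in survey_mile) 0.0001675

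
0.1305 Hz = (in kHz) 0.0001305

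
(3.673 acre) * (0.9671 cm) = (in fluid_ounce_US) 4.861e+06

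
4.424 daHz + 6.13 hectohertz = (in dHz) 6572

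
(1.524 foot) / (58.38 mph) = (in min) 0.0002966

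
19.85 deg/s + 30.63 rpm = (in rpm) 33.94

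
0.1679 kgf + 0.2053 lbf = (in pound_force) 0.5755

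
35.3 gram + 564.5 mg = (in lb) 0.07907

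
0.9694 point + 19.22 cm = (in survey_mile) 0.0001196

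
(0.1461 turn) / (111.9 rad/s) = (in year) 2.601e-10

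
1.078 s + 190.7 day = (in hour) 4577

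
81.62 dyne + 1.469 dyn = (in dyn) 83.09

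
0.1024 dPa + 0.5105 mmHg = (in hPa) 0.6807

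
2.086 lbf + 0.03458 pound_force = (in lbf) 2.121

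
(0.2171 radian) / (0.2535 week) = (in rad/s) 1.416e-06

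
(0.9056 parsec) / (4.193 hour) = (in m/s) 1.851e+12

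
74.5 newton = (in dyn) 7.45e+06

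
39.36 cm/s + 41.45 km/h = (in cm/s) 1191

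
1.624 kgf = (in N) 15.93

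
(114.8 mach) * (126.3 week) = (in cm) 2.986e+14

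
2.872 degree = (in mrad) 50.13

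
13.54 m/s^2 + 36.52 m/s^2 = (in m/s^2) 50.06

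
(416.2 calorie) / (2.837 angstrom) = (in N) 6.138e+12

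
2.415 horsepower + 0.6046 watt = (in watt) 1801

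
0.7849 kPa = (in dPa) 7849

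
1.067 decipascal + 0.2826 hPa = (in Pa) 28.37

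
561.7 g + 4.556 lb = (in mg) 2.628e+06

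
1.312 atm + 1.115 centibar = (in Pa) 1.341e+05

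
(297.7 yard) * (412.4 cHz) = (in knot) 2182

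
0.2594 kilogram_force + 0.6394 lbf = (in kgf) 0.5494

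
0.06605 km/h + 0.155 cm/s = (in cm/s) 1.99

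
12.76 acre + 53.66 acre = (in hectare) 26.88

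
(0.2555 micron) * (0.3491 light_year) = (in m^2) 8.439e+08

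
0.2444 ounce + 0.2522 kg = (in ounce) 9.14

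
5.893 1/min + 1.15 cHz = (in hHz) 0.001097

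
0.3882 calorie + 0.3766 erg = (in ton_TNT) 3.882e-10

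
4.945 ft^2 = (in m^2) 0.4594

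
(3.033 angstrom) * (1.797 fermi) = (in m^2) 5.45e-25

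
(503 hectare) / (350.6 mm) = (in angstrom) 1.435e+17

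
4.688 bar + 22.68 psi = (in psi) 90.67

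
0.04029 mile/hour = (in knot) 0.03501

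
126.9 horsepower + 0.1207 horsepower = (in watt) 9.472e+04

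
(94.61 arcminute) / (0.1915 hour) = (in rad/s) 3.992e-05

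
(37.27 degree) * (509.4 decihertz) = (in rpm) 316.4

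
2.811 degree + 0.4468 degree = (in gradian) 3.62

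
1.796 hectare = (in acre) 4.438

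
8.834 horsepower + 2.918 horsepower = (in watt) 8763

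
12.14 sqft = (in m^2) 1.128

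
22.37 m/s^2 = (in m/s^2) 22.37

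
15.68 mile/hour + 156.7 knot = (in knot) 170.3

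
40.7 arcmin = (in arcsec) 2442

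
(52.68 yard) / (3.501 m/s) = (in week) 2.275e-05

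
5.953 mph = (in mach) 0.007816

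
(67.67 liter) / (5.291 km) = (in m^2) 1.279e-05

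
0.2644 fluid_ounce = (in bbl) 4.918e-05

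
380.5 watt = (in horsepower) 0.5103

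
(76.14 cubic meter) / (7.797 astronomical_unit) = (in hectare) 6.528e-15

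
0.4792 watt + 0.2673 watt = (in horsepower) 0.001001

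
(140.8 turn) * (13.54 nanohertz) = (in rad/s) 1.198e-05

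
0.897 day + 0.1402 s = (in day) 0.897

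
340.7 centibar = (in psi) 49.41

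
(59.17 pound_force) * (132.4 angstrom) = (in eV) 2.175e+13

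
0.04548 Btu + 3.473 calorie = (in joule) 62.51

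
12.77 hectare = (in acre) 31.56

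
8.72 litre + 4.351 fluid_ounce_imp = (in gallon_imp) 1.945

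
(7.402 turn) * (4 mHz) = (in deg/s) 10.66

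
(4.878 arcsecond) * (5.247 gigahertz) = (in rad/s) 1.241e+05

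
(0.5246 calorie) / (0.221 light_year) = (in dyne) 1.05e-10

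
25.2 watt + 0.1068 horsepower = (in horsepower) 0.1406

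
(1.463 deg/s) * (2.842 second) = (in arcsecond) 1.497e+04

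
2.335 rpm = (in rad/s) 0.2445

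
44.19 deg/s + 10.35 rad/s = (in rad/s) 11.12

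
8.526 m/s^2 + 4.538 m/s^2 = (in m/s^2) 13.06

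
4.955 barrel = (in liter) 787.8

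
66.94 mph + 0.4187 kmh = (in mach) 0.08823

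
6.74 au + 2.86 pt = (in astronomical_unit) 6.74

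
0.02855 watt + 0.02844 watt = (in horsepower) 7.642e-05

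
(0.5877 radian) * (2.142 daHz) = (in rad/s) 12.59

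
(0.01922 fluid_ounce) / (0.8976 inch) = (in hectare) 2.493e-09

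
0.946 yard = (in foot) 2.838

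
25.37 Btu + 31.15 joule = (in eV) 1.673e+23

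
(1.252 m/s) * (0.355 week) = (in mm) 2.688e+08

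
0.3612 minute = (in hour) 0.00602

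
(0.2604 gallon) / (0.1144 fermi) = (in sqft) 9.275e+13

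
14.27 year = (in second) 4.5e+08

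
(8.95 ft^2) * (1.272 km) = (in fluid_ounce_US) 3.576e+07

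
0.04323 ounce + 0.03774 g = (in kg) 0.001263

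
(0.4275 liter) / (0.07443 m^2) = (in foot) 0.01884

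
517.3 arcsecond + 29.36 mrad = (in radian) 0.03187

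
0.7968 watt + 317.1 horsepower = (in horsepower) 317.1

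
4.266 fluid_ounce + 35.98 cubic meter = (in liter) 3.598e+04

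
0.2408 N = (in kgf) 0.02455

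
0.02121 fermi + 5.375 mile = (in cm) 8.65e+05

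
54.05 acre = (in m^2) 2.187e+05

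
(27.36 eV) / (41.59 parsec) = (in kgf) 3.483e-37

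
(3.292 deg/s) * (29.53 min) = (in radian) 101.8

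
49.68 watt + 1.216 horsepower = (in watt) 956.5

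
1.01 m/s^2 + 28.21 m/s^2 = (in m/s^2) 29.22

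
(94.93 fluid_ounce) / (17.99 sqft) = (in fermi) 1.68e+12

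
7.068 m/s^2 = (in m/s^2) 7.068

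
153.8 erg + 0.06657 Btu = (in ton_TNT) 1.679e-08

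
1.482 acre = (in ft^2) 6.456e+04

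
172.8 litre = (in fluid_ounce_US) 5843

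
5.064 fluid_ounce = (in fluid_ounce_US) 5.064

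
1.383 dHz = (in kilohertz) 0.0001383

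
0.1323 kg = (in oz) 4.667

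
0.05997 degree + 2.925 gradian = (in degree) 2.692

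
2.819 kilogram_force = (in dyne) 2.764e+06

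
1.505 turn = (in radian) 9.456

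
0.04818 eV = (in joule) 7.719e-21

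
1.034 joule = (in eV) 6.454e+18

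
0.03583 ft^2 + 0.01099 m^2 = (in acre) 3.538e-06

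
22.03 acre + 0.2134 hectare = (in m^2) 9.129e+04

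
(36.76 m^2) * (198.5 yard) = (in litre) 6.672e+06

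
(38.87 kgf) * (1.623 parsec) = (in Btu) 1.809e+16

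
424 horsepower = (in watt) 3.162e+05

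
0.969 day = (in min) 1395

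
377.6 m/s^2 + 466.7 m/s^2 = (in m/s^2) 844.3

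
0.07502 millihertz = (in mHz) 0.07502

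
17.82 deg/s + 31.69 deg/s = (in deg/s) 49.51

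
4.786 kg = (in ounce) 168.8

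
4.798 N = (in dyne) 4.798e+05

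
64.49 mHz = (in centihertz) 6.449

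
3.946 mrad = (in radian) 0.003946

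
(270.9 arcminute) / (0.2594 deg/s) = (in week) 2.878e-05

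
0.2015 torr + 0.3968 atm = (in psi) 5.835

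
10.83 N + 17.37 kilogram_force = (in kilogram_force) 18.47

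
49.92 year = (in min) 2.624e+07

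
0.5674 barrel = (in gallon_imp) 19.84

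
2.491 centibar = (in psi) 0.3613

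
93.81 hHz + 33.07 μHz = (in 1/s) 9381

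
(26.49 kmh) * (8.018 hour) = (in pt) 6.021e+08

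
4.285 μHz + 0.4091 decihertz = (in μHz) 4.091e+04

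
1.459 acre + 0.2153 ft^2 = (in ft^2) 6.355e+04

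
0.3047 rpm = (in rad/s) 0.03191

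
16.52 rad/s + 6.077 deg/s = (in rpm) 158.8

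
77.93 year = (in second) 2.458e+09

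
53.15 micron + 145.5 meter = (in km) 0.1455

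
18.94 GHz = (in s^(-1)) 1.894e+10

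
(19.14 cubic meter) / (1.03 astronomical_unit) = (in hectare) 1.242e-14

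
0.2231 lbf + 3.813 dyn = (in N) 0.9924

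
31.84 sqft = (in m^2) 2.958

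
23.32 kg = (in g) 2.332e+04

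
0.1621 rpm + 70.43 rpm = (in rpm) 70.59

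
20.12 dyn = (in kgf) 2.052e-05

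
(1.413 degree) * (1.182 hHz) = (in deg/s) 167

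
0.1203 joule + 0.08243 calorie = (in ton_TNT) 1.112e-10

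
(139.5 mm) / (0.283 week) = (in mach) 2.394e-09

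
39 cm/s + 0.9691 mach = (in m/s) 330.4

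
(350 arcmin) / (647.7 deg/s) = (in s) 0.009006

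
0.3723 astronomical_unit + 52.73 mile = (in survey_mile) 3.461e+07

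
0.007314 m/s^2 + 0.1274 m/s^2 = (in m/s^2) 0.1347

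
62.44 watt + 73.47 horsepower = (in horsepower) 73.55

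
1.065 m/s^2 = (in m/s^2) 1.065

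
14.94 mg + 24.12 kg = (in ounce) 850.8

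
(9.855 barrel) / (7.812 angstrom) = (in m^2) 2.006e+09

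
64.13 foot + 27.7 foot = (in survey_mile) 0.01739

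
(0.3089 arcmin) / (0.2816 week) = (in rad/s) 5.276e-10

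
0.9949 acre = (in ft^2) 4.334e+04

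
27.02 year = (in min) 1.42e+07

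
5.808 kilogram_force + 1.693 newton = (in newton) 58.65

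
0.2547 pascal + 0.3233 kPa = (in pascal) 323.6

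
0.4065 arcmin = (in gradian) 0.007528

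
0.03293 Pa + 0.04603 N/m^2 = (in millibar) 0.0007896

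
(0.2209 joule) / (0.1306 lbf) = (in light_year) 4.019e-17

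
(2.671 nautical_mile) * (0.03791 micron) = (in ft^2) 0.002019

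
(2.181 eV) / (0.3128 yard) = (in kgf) 1.246e-19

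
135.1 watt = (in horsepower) 0.1812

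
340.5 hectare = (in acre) 841.4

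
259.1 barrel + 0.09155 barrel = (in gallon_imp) 9065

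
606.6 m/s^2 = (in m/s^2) 606.6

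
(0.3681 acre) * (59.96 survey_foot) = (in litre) 2.722e+07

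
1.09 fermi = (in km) 1.09e-18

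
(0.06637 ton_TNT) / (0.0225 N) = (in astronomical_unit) 0.0825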